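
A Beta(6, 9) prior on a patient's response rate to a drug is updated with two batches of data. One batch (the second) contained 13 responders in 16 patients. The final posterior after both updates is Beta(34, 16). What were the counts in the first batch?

15 responders and 4 non-responders

Sequential conjugate updates are equivalent to a single update on the pooled data, so total successes = posterior α − prior α and total failures = posterior β − prior β.
Total across both batches: 34−6=28 responders, 16−9=7 non-responders.
Subtract the second batch: 28−13=15 responders and 7−3=4 non-responders.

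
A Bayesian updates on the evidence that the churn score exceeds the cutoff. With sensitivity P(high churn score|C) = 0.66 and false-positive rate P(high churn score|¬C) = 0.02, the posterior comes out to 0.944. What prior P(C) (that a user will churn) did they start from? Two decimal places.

P(C) = 0.34

In odds form, posterior odds = prior odds × likelihood ratio, so prior odds = posterior odds ÷ LR.
Posterior odds = 0.944/(1−0.944) = 16.8571. LR = 0.66/0.02 = 33.0000.
Prior odds = 16.8571/33.0000 = 0.5108, so P(C) = 0.5108/(1+0.5108) ≈ 0.34.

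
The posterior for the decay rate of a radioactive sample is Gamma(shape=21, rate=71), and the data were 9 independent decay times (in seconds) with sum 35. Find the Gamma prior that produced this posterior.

Gamma(shape=12, rate=36)

For an exponential likelihood with a Gamma(α, β) prior on the rate, n observations with total T give posterior Gamma(α+n, β+T).
So α = 21 − 9 = 12 and β = 71 − 35 = 36.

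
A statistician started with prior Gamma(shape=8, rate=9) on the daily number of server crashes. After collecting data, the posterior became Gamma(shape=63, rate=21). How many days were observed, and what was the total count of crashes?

A Gamma(α, β) prior (rate parametrization) on a Poisson rate with n observations summing to S gives posterior Gamma(α+S, β+n).
Matching: Σxᵢ = 63 − 8 = 55 and n = 21 − 9 = 12.

n = 12 days with total 55 crashes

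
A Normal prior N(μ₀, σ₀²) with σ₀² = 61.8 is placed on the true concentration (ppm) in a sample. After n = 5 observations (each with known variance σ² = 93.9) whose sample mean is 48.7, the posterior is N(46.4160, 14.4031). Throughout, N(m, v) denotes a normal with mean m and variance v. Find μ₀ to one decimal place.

With known observation variance, the Normal–Normal posterior has precision τ_n = τ₀ + n/σ² and mean μ_n = (τ₀μ₀ + (n/σ²)x̄)/τ_n.
Here τ₀ = 1/61.8 = 0.016181 and τ_data = 5/93.9 = 0.053248, so τ_n = 0.069429.
Rearranging for μ₀: μ₀ = (μ_n·τ_n − τ_data·x̄)/τ₀ = (46.4160·0.069429 − 0.053248·48.7) / 0.016181 = 0.629439/0.016181 ≈ 38.9.

μ₀ = 38.9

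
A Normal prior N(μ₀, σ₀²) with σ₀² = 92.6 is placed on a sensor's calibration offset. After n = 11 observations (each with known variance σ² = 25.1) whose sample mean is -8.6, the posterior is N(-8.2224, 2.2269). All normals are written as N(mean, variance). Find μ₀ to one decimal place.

With known observation variance, the Normal–Normal posterior has precision τ_n = τ₀ + n/σ² and mean μ_n = (τ₀μ₀ + (n/σ²)x̄)/τ_n.
Here τ₀ = 1/92.6 = 0.010799 and τ_data = 11/25.1 = 0.438247, so τ_n = 0.449046.
Rearranging for μ₀: μ₀ = (μ_n·τ_n − τ_data·x̄)/τ₀ = (-8.2224·0.449046 − 0.438247·-8.6) / 0.010799 = 0.076688/0.010799 ≈ 7.1.

μ₀ = 7.1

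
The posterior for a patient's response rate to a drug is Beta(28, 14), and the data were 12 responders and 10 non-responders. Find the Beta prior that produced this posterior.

Under Beta–binomial conjugacy the posterior parameters are (a+s, b+f).
Subtract the data counts: 28−12=16, 14−10=4.

Beta(16, 4)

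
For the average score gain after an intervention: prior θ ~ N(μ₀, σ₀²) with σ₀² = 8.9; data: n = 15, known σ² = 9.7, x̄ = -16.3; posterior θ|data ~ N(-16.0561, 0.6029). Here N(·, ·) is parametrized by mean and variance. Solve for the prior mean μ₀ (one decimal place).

μ₀ = -12.7

The posterior mean is a precision-weighted average: μ_n = (τ₀μ₀ + τ_data·x̄)/(τ₀+τ_data), with τ₀=1/σ₀² and τ_data=n/σ².
Here τ₀ = 1/8.9 = 0.112360 and τ_data = 15/9.7 = 1.546392, so τ_n = 1.658752.
Rearranging for μ₀: μ₀ = (μ_n·τ_n − τ_data·x̄)/τ₀ = (-16.0561·1.658752 − 1.546392·-16.3) / 0.112360 = -1.426898/0.112360 ≈ -12.7.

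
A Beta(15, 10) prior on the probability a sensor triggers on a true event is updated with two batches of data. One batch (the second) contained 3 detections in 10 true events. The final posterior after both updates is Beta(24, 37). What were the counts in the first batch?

Because Beta–binomial updating is additive in the counts, the combined data contributed (α_post−α_prior, β_post−β_prior) successes and failures.
Total across both batches: 24−15=9 detections, 37−10=27 misses.
Subtract the second batch: 9−3=6 detections and 27−7=20 misses.

6 detections and 20 misses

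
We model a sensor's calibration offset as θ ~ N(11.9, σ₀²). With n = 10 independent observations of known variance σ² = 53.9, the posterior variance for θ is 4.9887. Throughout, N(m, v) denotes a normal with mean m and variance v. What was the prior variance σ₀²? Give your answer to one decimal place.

σ₀² = 67.0

Posterior precision equals prior precision plus data precision: 1/σ_n² = 1/σ₀² + n/σ².
So 1/σ₀² = 1/4.9887 − 10/53.9 = 0.200453 − 0.185529 = 0.014924.
Hence σ₀² = 1/0.014924 ≈ 67.0.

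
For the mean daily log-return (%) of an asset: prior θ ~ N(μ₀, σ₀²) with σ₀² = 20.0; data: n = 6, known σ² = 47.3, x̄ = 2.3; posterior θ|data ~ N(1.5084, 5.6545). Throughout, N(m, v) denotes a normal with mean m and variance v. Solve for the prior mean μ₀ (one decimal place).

The posterior mean is a precision-weighted average: μ_n = (τ₀μ₀ + τ_data·x̄)/(τ₀+τ_data), with τ₀=1/σ₀² and τ_data=n/σ².
Here τ₀ = 1/20.0 = 0.050000 and τ_data = 6/47.3 = 0.126850, so τ_n = 0.176850.
Rearranging for μ₀: μ₀ = (μ_n·τ_n − τ_data·x̄)/τ₀ = (1.5084·0.176850 − 0.126850·2.3) / 0.050000 = -0.024994/0.050000 ≈ -0.5.

μ₀ = -0.5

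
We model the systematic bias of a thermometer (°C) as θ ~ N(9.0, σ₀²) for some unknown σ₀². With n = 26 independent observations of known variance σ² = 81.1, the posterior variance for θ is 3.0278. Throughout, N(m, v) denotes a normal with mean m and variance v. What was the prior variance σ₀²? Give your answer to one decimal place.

σ₀² = 103.3

Posterior precision equals prior precision plus data precision: 1/σ_n² = 1/σ₀² + n/σ².
So 1/σ₀² = 1/3.0278 − 26/81.1 = 0.330273 − 0.320592 = 0.009681.
Hence σ₀² = 1/0.009681 ≈ 103.3.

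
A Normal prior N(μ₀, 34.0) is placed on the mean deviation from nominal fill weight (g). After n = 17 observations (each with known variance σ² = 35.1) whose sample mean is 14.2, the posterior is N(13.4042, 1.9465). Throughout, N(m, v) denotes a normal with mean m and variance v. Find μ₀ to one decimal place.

μ₀ = 0.3

With known observation variance, the Normal–Normal posterior has precision τ_n = τ₀ + n/σ² and mean μ_n = (τ₀μ₀ + (n/σ²)x̄)/τ_n.
Here τ₀ = 1/34.0 = 0.029412 and τ_data = 17/35.1 = 0.484330, so τ_n = 0.513742.
Rearranging for μ₀: μ₀ = (μ_n·τ_n − τ_data·x̄)/τ₀ = (13.4042·0.513742 − 0.484330·14.2) / 0.029412 = 0.008815/0.029412 ≈ 0.3.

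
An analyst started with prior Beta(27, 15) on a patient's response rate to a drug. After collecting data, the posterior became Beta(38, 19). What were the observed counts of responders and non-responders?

11 responders and 4 non-responders

Beta is conjugate to the binomial likelihood: posterior = Beta(a+s, b+f).
Match parameters: s=38−27=11, f=19−15=4.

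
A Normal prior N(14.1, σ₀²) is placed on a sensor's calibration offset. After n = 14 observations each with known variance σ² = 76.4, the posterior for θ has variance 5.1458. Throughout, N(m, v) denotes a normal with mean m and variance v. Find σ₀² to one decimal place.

σ₀² = 90.2

For the Normal–Normal model with known σ², precisions add: τ_n = τ₀ + n/σ².
So 1/σ₀² = 1/5.1458 − 14/76.4 = 0.194333 − 0.183246 = 0.011087.
Hence σ₀² = 1/0.011087 ≈ 90.2.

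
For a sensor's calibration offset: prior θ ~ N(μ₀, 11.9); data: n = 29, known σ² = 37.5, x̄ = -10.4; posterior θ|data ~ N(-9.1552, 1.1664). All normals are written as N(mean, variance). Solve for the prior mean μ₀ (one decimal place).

μ₀ = 2.3

The posterior mean is a precision-weighted average: μ_n = (τ₀μ₀ + τ_data·x̄)/(τ₀+τ_data), with τ₀=1/σ₀² and τ_data=n/σ².
Here τ₀ = 1/11.9 = 0.084034 and τ_data = 29/37.5 = 0.773333, so τ_n = 0.857367.
Rearranging for μ₀: μ₀ = (μ_n·τ_n − τ_data·x̄)/τ₀ = (-9.1552·0.857367 − 0.773333·-10.4) / 0.084034 = 0.193297/0.084034 ≈ 2.3.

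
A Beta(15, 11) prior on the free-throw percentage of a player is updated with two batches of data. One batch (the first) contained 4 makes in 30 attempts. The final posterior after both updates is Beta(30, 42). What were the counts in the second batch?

Because Beta–binomial updating is additive in the counts, the combined data contributed (α_post−α_prior, β_post−β_prior) successes and failures.
Total across both batches: 30−15=15 makes, 42−11=31 misses.
Subtract the first batch: 15−4=11 makes and 31−26=5 misses.

11 makes and 5 misses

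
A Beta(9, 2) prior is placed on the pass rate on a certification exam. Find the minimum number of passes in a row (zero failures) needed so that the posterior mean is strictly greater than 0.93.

k = 18

After k passes and 0 failures the posterior is Beta(9+k, 2), with mean (9+k)/(9+2+k).
Set (9+k)/(11+k) > 0.93 and solve: k > (0.93·11 − 9)/(1 − 0.93) = 17.571.
The smallest integer exceeding 17.571 is 18.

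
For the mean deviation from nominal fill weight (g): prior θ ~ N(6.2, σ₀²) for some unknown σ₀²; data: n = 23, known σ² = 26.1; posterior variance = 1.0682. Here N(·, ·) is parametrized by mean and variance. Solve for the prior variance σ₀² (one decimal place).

σ₀² = 18.2

For the Normal–Normal model with known σ², precisions add: τ_n = τ₀ + n/σ².
So 1/σ₀² = 1/1.0682 − 23/26.1 = 0.936154 − 0.881226 = 0.054928.
Hence σ₀² = 1/0.054928 ≈ 18.2.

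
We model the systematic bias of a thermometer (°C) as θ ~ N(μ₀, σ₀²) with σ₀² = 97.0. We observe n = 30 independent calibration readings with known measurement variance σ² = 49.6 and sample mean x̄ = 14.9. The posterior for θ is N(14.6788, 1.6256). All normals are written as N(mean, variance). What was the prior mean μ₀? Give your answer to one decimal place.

The posterior mean is a precision-weighted average: μ_n = (τ₀μ₀ + τ_data·x̄)/(τ₀+τ_data), with τ₀=1/σ₀² and τ_data=n/σ².
Here τ₀ = 1/97.0 = 0.010309 and τ_data = 30/49.6 = 0.604839, so τ_n = 0.615148.
Rearranging for μ₀: μ₀ = (μ_n·τ_n − τ_data·x̄)/τ₀ = (14.6788·0.615148 − 0.604839·14.9) / 0.010309 = 0.017533/0.010309 ≈ 1.7.

μ₀ = 1.7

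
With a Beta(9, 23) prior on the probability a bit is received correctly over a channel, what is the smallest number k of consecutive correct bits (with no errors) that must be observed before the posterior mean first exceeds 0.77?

k = 69

After k correct bits and 0 errors the posterior is Beta(9+k, 23), with mean (9+k)/(9+23+k).
Set (9+k)/(32+k) > 0.77 and solve: k > (0.77·32 − 9)/(1 − 0.77) = 68.000.
The smallest integer exceeding 68.000 is 69.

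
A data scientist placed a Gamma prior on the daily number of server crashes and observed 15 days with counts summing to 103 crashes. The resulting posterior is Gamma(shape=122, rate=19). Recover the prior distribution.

Gamma(shape=19, rate=4)

A Gamma(α, β) prior (rate parametrization) on a Poisson rate with n observations summing to S gives posterior Gamma(α+S, β+n).
So α = 122 − 103 = 19 and β = 19 − 15 = 4.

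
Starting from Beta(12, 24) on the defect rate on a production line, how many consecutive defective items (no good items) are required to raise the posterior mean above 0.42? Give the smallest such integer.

k = 6

After k defective items and 0 good items the posterior is Beta(12+k, 24), with mean (12+k)/(12+24+k).
Set (12+k)/(36+k) > 0.42 and solve: k > (0.42·36 − 12)/(1 − 0.42) = 5.379.
The smallest integer exceeding 5.379 is 6.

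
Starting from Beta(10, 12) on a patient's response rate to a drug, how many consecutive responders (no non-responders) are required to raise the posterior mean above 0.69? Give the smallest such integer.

After k responders and 0 non-responders the posterior is Beta(10+k, 12), with mean (10+k)/(10+12+k).
Set (10+k)/(22+k) > 0.69 and solve: k > (0.69·22 − 10)/(1 − 0.69) = 16.710.
The smallest integer exceeding 16.710 is 17.

k = 17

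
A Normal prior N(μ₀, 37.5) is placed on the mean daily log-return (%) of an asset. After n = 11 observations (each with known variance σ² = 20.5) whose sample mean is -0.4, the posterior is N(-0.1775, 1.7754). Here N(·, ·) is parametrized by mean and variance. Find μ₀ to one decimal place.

μ₀ = 4.3

With known observation variance, the Normal–Normal posterior has precision τ_n = τ₀ + n/σ² and mean μ_n = (τ₀μ₀ + (n/σ²)x̄)/τ_n.
Here τ₀ = 1/37.5 = 0.026667 and τ_data = 11/20.5 = 0.536585, so τ_n = 0.563252.
Rearranging for μ₀: μ₀ = (μ_n·τ_n − τ_data·x̄)/τ₀ = (-0.1775·0.563252 − 0.536585·-0.4) / 0.026667 = 0.114657/0.026667 ≈ 4.3.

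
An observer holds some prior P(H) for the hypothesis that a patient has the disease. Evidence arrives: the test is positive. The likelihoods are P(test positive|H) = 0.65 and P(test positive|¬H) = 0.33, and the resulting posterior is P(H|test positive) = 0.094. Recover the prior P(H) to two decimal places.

P(H) = 0.05

Bayes' rule in odds form gives O(H|E) = O(H)·[P(E|H)/P(E|¬H)], hence O(H) = O(H|E)/LR.
Posterior odds = 0.094/(1−0.094) = 0.1038. LR = 0.65/0.33 = 1.9697.
Prior odds = 0.1038/1.9697 = 0.0527, so P(H) = 0.0527/(1+0.0527) ≈ 0.05.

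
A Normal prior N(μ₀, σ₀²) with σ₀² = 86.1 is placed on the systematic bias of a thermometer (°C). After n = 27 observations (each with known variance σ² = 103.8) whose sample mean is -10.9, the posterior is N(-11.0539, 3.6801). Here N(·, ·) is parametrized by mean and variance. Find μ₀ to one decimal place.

μ₀ = -14.5

With known observation variance, the Normal–Normal posterior has precision τ_n = τ₀ + n/σ² and mean μ_n = (τ₀μ₀ + (n/σ²)x̄)/τ_n.
Here τ₀ = 1/86.1 = 0.011614 and τ_data = 27/103.8 = 0.260116, so τ_n = 0.271730.
Rearranging for μ₀: μ₀ = (μ_n·τ_n − τ_data·x̄)/τ₀ = (-11.0539·0.271730 − 0.260116·-10.9) / 0.011614 = -0.168412/0.011614 ≈ -14.5.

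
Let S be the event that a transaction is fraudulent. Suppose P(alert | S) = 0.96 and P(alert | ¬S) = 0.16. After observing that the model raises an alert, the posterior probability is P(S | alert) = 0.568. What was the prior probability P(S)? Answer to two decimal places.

In odds form, posterior odds = prior odds × likelihood ratio, so prior odds = posterior odds ÷ LR.
Posterior odds = 0.568/(1−0.568) = 1.3148. LR = 0.96/0.16 = 6.0000.
Prior odds = 1.3148/6.0000 = 0.2191, so P(S) = 0.2191/(1+0.2191) ≈ 0.18.

P(S) = 0.18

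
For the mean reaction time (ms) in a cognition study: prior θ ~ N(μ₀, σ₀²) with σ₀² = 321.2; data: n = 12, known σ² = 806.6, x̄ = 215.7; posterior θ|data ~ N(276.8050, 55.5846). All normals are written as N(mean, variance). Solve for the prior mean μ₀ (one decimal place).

The posterior mean is a precision-weighted average: μ_n = (τ₀μ₀ + τ_data·x̄)/(τ₀+τ_data), with τ₀=1/σ₀² and τ_data=n/σ².
Here τ₀ = 1/321.2 = 0.003113 and τ_data = 12/806.6 = 0.014877, so τ_n = 0.017990.
Rearranging for μ₀: μ₀ = (μ_n·τ_n − τ_data·x̄)/τ₀ = (276.8050·0.017990 − 0.014877·215.7) / 0.003113 = 1.770753/0.003113 ≈ 568.8.

μ₀ = 568.8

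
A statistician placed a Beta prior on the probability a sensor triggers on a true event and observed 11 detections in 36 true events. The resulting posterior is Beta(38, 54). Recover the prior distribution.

Beta(27, 29)

Under Beta–binomial conjugacy the posterior parameters are (a+s, b+f).
So a = 38 − 11 = 27 and b = 54 − 25 = 29.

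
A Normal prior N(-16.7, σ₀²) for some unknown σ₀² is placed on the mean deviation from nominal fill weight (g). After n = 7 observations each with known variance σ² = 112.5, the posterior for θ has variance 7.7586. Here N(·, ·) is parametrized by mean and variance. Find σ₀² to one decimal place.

σ₀² = 15.0

For the Normal–Normal model with known σ², precisions add: τ_n = τ₀ + n/σ².
So 1/σ₀² = 1/7.7586 − 7/112.5 = 0.128889 − 0.062222 = 0.066667.
Hence σ₀² = 1/0.066667 ≈ 15.0.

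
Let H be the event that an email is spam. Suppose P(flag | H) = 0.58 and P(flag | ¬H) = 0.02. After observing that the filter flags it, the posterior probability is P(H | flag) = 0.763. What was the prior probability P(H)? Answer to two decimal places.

Bayes' rule in odds form gives O(H|E) = O(H)·[P(E|H)/P(E|¬H)], hence O(H) = O(H|E)/LR.
Posterior odds = 0.763/(1−0.763) = 3.2194. LR = 0.58/0.02 = 29.0000.
Prior odds = 3.2194/29.0000 = 0.1110, so P(H) = 0.1110/(1+0.1110) ≈ 0.10.

P(H) = 0.10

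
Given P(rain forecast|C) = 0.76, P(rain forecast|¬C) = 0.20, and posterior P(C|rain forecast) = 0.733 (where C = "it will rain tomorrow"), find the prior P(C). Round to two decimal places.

P(C) = 0.42

In odds form, posterior odds = prior odds × likelihood ratio, so prior odds = posterior odds ÷ LR.
Posterior odds = 0.733/(1−0.733) = 2.7453. LR = 0.76/0.20 = 3.8000.
Prior odds = 2.7453/3.8000 = 0.7224, so P(C) = 0.7224/(1+0.7224) ≈ 0.42.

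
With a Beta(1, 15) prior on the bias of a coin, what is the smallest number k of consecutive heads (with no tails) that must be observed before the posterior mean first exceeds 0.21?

k = 3

After k heads and 0 tails the posterior is Beta(1+k, 15), with mean (1+k)/(1+15+k).
Set (1+k)/(16+k) > 0.21 and solve: k > (0.21·16 − 1)/(1 − 0.21) = 2.987.
The smallest integer exceeding 2.987 is 3, and checking k=3: (4)/(19) = 0.2105 > 0.21.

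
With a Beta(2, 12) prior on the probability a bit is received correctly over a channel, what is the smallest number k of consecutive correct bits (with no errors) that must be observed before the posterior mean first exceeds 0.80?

After k correct bits and 0 errors the posterior is Beta(2+k, 12), with mean (2+k)/(2+12+k).
Set (2+k)/(14+k) > 0.80 and solve: k > (0.80·14 − 2)/(1 − 0.80) = 46.000.
The smallest integer exceeding 46.000 is 47.

k = 47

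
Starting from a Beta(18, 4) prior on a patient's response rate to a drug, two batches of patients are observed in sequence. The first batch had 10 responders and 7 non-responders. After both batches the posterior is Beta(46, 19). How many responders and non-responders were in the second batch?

Because Beta–binomial updating is additive in the counts, the combined data contributed (α_post−α_prior, β_post−β_prior) successes and failures.
Total across both batches: 46−18=28 responders, 19−4=15 non-responders.
Subtract the first batch: 28−10=18 responders and 15−7=8 non-responders.

18 responders and 8 non-responders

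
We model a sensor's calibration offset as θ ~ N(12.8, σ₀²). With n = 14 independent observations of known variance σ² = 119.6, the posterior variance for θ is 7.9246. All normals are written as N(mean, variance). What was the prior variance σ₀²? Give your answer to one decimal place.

For the Normal–Normal model with known σ², precisions add: τ_n = τ₀ + n/σ².
So 1/σ₀² = 1/7.9246 − 14/119.6 = 0.126189 − 0.117057 = 0.009132.
Hence σ₀² = 1/0.009132 ≈ 109.5.

σ₀² = 109.5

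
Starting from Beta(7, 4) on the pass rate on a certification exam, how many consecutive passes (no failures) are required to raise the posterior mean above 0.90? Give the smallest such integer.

k = 30

After k passes and 0 failures the posterior is Beta(7+k, 4), with mean (7+k)/(7+4+k).
Set (7+k)/(11+k) > 0.90 and solve: k > (0.90·11 − 7)/(1 − 0.90) = 29.000.
The smallest integer exceeding 29.000 is 30.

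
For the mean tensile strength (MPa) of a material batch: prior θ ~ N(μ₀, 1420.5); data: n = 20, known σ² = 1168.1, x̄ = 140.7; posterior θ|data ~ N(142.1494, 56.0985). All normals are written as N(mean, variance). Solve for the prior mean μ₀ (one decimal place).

μ₀ = 177.4

The posterior mean is a precision-weighted average: μ_n = (τ₀μ₀ + τ_data·x̄)/(τ₀+τ_data), with τ₀=1/σ₀² and τ_data=n/σ².
Here τ₀ = 1/1420.5 = 0.000704 and τ_data = 20/1168.1 = 0.017122, so τ_n = 0.017826.
Rearranging for μ₀: μ₀ = (μ_n·τ_n − τ_data·x̄)/τ₀ = (142.1494·0.017826 − 0.017122·140.7) / 0.000704 = 0.124890/0.000704 ≈ 177.4.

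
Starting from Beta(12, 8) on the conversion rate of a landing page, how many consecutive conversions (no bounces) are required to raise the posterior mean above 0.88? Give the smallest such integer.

After k conversions and 0 bounces the posterior is Beta(12+k, 8), with mean (12+k)/(12+8+k).
Set (12+k)/(20+k) > 0.88 and solve: k > (0.88·20 − 12)/(1 − 0.88) = 46.667.
The smallest integer exceeding 46.667 is 47.

k = 47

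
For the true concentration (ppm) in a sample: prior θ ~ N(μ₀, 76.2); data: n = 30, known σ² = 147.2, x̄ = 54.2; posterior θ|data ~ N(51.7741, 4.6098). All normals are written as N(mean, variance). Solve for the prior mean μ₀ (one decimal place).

μ₀ = 14.1

With known observation variance, the Normal–Normal posterior has precision τ_n = τ₀ + n/σ² and mean μ_n = (τ₀μ₀ + (n/σ²)x̄)/τ_n.
Here τ₀ = 1/76.2 = 0.013123 and τ_data = 30/147.2 = 0.203804, so τ_n = 0.216927.
Rearranging for μ₀: μ₀ = (μ_n·τ_n − τ_data·x̄)/τ₀ = (51.7741·0.216927 − 0.203804·54.2) / 0.013123 = 0.185023/0.013123 ≈ 14.1.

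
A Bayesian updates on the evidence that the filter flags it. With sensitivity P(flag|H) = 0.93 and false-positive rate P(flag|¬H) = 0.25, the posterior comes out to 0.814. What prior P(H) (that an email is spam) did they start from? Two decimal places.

Bayes' rule in odds form gives O(H|E) = O(H)·[P(E|H)/P(E|¬H)], hence O(H) = O(H|E)/LR.
Posterior odds = 0.814/(1−0.814) = 4.3763. LR = 0.93/0.25 = 3.7200.
Prior odds = 4.3763/3.7200 = 1.1764, so P(H) = 1.1764/(1+1.1764) ≈ 0.54.

P(H) = 0.54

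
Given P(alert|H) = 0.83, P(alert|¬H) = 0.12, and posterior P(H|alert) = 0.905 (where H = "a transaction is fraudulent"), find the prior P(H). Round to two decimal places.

Bayes' rule in odds form gives O(H|E) = O(H)·[P(E|H)/P(E|¬H)], hence O(H) = O(H|E)/LR.
Posterior odds = 0.905/(1−0.905) = 9.5263. LR = 0.83/0.12 = 6.9167.
Prior odds = 9.5263/6.9167 = 1.3773, so P(H) = 1.3773/(1+1.3773) ≈ 0.58.

P(H) = 0.58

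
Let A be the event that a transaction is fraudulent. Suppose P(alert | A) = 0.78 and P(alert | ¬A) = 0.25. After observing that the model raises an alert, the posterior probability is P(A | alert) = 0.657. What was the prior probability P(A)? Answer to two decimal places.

P(A) = 0.38

In odds form, posterior odds = prior odds × likelihood ratio, so prior odds = posterior odds ÷ LR.
Posterior odds = 0.657/(1−0.657) = 1.9155. LR = 0.78/0.25 = 3.1200.
Prior odds = 1.9155/3.1200 = 0.6139, so P(A) = 0.6139/(1+0.6139) ≈ 0.38.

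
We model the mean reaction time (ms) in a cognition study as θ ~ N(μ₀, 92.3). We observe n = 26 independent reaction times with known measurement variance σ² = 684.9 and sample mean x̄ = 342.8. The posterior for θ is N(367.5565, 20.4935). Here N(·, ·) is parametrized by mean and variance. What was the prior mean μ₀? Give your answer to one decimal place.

With known observation variance, the Normal–Normal posterior has precision τ_n = τ₀ + n/σ² and mean μ_n = (τ₀μ₀ + (n/σ²)x̄)/τ_n.
Here τ₀ = 1/92.3 = 0.010834 and τ_data = 26/684.9 = 0.037962, so τ_n = 0.048796.
Rearranging for μ₀: μ₀ = (μ_n·τ_n − τ_data·x̄)/τ₀ = (367.5565·0.048796 − 0.037962·342.8) / 0.010834 = 4.921913/0.010834 ≈ 454.3.

μ₀ = 454.3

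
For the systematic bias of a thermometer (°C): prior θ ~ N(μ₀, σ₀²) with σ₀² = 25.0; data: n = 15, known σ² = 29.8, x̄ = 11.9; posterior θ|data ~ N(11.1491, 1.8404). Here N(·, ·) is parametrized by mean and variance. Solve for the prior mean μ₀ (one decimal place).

μ₀ = 1.7

The posterior mean is a precision-weighted average: μ_n = (τ₀μ₀ + τ_data·x̄)/(τ₀+τ_data), with τ₀=1/σ₀² and τ_data=n/σ².
Here τ₀ = 1/25.0 = 0.040000 and τ_data = 15/29.8 = 0.503356, so τ_n = 0.543356.
Rearranging for μ₀: μ₀ = (μ_n·τ_n − τ_data·x̄)/τ₀ = (11.1491·0.543356 − 0.503356·11.9) / 0.040000 = 0.067994/0.040000 ≈ 1.7.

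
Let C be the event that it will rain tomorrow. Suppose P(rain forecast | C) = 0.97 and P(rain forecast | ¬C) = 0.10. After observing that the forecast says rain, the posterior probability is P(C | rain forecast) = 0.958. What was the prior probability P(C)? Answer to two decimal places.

P(C) = 0.70

In odds form, posterior odds = prior odds × likelihood ratio, so prior odds = posterior odds ÷ LR.
Posterior odds = 0.958/(1−0.958) = 22.8095. LR = 0.97/0.10 = 9.7000.
Prior odds = 22.8095/9.7000 = 2.3515, so P(C) = 2.3515/(1+2.3515) ≈ 0.70.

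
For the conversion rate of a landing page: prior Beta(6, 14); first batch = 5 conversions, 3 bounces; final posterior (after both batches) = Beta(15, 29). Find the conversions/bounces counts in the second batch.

Because Beta–binomial updating is additive in the counts, the combined data contributed (α_post−α_prior, β_post−β_prior) successes and failures.
Total across both batches: 15−6=9 conversions, 29−14=15 bounces.
Subtract the first batch: 9−5=4 conversions and 15−3=12 bounces.

4 conversions and 12 bounces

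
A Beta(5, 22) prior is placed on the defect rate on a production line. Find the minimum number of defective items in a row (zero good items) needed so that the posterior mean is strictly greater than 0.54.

k = 21

After k defective items and 0 good items the posterior is Beta(5+k, 22), with mean (5+k)/(5+22+k).
Set (5+k)/(27+k) > 0.54 and solve: k > (0.54·27 − 5)/(1 − 0.54) = 20.826.
The smallest integer exceeding 20.826 is 21, and checking k=21: (26)/(48) = 0.5417 > 0.54.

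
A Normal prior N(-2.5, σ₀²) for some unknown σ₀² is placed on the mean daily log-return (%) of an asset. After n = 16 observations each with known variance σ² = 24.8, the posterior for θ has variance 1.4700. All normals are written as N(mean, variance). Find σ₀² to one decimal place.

σ₀² = 28.5

Posterior precision equals prior precision plus data precision: 1/σ_n² = 1/σ₀² + n/σ².
So 1/σ₀² = 1/1.4700 − 16/24.8 = 0.680272 − 0.645161 = 0.035111.
Hence σ₀² = 1/0.035111 ≈ 28.5.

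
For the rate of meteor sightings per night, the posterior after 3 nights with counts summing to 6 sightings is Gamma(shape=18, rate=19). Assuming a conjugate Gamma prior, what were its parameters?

A Gamma(α, β) prior (rate parametrization) on a Poisson rate with n observations summing to S gives posterior Gamma(α+S, β+n).
So α = 18 − 6 = 12 and β = 19 − 3 = 16.

Gamma(shape=12, rate=16)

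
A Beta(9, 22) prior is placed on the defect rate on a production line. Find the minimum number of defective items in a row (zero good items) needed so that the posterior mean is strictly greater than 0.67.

After k defective items and 0 good items the posterior is Beta(9+k, 22), with mean (9+k)/(9+22+k).
Set (9+k)/(31+k) > 0.67 and solve: k > (0.67·31 − 9)/(1 − 0.67) = 35.667.
The smallest integer exceeding 35.667 is 36.

k = 36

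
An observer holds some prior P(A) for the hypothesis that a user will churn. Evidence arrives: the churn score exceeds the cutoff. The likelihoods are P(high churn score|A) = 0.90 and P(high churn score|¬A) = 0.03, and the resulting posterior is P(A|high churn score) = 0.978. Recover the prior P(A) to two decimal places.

P(A) = 0.60

In odds form, posterior odds = prior odds × likelihood ratio, so prior odds = posterior odds ÷ LR.
Posterior odds = 0.978/(1−0.978) = 44.4545. LR = 0.90/0.03 = 30.0000.
Prior odds = 44.4545/30.0000 = 1.4818, so P(A) = 1.4818/(1+1.4818) ≈ 0.60.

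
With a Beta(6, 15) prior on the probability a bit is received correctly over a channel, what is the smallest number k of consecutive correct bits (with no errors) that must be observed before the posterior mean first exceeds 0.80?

k = 55

After k correct bits and 0 errors the posterior is Beta(6+k, 15), with mean (6+k)/(6+15+k).
Set (6+k)/(21+k) > 0.80 and solve: k > (0.80·21 − 6)/(1 − 0.80) = 54.000.
The smallest integer exceeding 54.000 is 55, and checking k=55: (61)/(76) = 0.8026 > 0.80.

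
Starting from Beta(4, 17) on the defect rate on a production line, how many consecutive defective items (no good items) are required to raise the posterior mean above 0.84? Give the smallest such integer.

After k defective items and 0 good items the posterior is Beta(4+k, 17), with mean (4+k)/(4+17+k).
Set (4+k)/(21+k) > 0.84 and solve: k > (0.84·21 − 4)/(1 − 0.84) = 85.250.
The smallest integer exceeding 85.250 is 86.

k = 86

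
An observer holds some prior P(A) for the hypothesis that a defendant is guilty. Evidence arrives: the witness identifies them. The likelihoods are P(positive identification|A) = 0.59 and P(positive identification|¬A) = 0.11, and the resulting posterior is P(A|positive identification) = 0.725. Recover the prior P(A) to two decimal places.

P(A) = 0.33

In odds form, posterior odds = prior odds × likelihood ratio, so prior odds = posterior odds ÷ LR.
Posterior odds = 0.725/(1−0.725) = 2.6364. LR = 0.59/0.11 = 5.3636.
Prior odds = 2.6364/5.3636 = 0.4915, so P(A) = 0.4915/(1+0.4915) ≈ 0.33.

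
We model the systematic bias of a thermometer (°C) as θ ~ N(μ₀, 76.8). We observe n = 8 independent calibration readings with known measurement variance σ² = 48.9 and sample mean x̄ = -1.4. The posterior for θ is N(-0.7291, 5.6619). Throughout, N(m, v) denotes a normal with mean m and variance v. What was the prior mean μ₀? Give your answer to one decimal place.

μ₀ = 7.7

The posterior mean is a precision-weighted average: μ_n = (τ₀μ₀ + τ_data·x̄)/(τ₀+τ_data), with τ₀=1/σ₀² and τ_data=n/σ².
Here τ₀ = 1/76.8 = 0.013021 and τ_data = 8/48.9 = 0.163599, so τ_n = 0.176620.
Rearranging for μ₀: μ₀ = (μ_n·τ_n − τ_data·x̄)/τ₀ = (-0.7291·0.176620 − 0.163599·-1.4) / 0.013021 = 0.100265/0.013021 ≈ 7.7.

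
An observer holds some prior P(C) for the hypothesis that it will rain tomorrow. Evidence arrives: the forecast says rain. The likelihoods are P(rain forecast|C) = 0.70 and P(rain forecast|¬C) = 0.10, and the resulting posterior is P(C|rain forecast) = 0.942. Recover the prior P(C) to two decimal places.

P(C) = 0.70

In odds form, posterior odds = prior odds × likelihood ratio, so prior odds = posterior odds ÷ LR.
Posterior odds = 0.942/(1−0.942) = 16.2414. LR = 0.70/0.10 = 7.0000.
Prior odds = 16.2414/7.0000 = 2.3202, so P(C) = 2.3202/(1+2.3202) ≈ 0.70.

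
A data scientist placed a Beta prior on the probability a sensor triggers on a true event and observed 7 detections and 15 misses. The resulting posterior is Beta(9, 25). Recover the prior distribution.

Beta(2, 10)

Under Beta–binomial conjugacy the posterior parameters are (α+s, β+f).
Subtract the data counts: 9−7=2, 25−15=10.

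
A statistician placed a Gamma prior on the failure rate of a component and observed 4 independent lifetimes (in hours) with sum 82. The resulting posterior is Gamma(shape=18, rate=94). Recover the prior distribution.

Gamma(shape=14, rate=12)

For an exponential likelihood with a Gamma(α, β) prior on the rate, n observations with total T give posterior Gamma(α+n, β+T).
So α = 18 − 4 = 14 and β = 94 − 82 = 12.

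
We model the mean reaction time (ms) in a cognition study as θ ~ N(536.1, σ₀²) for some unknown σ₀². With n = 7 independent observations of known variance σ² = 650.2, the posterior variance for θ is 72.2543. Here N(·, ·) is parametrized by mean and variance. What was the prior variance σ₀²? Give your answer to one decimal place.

For the Normal–Normal model with known σ², precisions add: τ_n = τ₀ + n/σ².
So 1/σ₀² = 1/72.2543 − 7/650.2 = 0.013840 − 0.010766 = 0.003074.
Hence σ₀² = 1/0.003074 ≈ 325.3.

σ₀² = 325.3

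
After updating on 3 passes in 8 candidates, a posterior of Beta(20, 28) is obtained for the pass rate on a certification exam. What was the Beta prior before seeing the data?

Under Beta–binomial conjugacy the posterior parameters are (α+s, β+f).
Subtract the data counts: 20−3=17, 28−5=23.

Beta(17, 23)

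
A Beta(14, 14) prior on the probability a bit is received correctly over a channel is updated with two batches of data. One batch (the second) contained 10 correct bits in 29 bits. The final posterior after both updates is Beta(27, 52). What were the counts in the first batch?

Because Beta–binomial updating is additive in the counts, the combined data contributed (α_post−α_prior, β_post−β_prior) successes and failures.
Total across both batches: 27−14=13 correct bits, 52−14=38 errors.
Subtract the second batch: 13−10=3 correct bits and 38−19=19 errors.

3 correct bits and 19 errors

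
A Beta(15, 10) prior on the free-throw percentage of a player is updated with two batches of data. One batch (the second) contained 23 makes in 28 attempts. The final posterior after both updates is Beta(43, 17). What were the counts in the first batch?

5 makes and 2 misses

Sequential conjugate updates are equivalent to a single update on the pooled data, so total successes = posterior α − prior α and total failures = posterior β − prior β.
Total across both batches: 43−15=28 makes, 17−10=7 misses.
Subtract the second batch: 28−23=5 makes and 7−5=2 misses.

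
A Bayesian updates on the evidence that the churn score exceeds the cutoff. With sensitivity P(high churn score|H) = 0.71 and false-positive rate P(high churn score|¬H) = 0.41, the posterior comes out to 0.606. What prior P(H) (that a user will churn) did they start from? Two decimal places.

In odds form, posterior odds = prior odds × likelihood ratio, so prior odds = posterior odds ÷ LR.
Posterior odds = 0.606/(1−0.606) = 1.5381. LR = 0.71/0.41 = 1.7317.
Prior odds = 1.5381/1.7317 = 0.8882, so P(H) = 0.8882/(1+0.8882) ≈ 0.47.

P(H) = 0.47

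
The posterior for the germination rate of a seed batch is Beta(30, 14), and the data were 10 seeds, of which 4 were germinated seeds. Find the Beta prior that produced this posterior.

A Beta(a, b) prior with s successes and f failures in binomial data gives a Beta(a+s, b+f) posterior.
So a = 30 − 4 = 26 and b = 14 − 6 = 8.

Beta(26, 8)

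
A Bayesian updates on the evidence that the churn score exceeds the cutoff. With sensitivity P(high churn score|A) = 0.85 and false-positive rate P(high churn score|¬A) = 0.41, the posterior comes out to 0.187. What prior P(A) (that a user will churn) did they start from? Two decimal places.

Bayes' rule in odds form gives O(A|E) = O(A)·[P(E|A)/P(E|¬A)], hence O(A) = O(A|E)/LR.
Posterior odds = 0.187/(1−0.187) = 0.2300. LR = 0.85/0.41 = 2.0732.
Prior odds = 0.2300/2.0732 = 0.1109, so P(A) = 0.1109/(1+0.1109) ≈ 0.10.

P(A) = 0.10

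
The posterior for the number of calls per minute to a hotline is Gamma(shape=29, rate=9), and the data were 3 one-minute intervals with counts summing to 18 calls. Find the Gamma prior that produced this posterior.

Gamma(shape=11, rate=6)

A Gamma(α, β) prior (rate parametrization) on a Poisson rate with n observations summing to S gives posterior Gamma(α+S, β+n).
So α = 29 − 18 = 11 and β = 9 − 3 = 6.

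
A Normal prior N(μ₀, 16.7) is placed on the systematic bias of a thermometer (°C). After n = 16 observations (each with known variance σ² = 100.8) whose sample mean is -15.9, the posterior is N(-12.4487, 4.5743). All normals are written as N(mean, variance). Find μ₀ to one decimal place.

With known observation variance, the Normal–Normal posterior has precision τ_n = τ₀ + n/σ² and mean μ_n = (τ₀μ₀ + (n/σ²)x̄)/τ_n.
Here τ₀ = 1/16.7 = 0.059880 and τ_data = 16/100.8 = 0.158730, so τ_n = 0.218610.
Rearranging for μ₀: μ₀ = (μ_n·τ_n − τ_data·x̄)/τ₀ = (-12.4487·0.218610 − 0.158730·-15.9) / 0.059880 = -0.197603/0.059880 ≈ -3.3.

μ₀ = -3.3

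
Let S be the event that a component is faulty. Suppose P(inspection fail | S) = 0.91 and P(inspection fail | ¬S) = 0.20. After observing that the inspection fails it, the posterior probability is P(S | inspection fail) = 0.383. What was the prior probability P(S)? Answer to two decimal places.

In odds form, posterior odds = prior odds × likelihood ratio, so prior odds = posterior odds ÷ LR.
Posterior odds = 0.383/(1−0.383) = 0.6207. LR = 0.91/0.20 = 4.5500.
Prior odds = 0.6207/4.5500 = 0.1364, so P(S) = 0.1364/(1+0.1364) ≈ 0.12.

P(S) = 0.12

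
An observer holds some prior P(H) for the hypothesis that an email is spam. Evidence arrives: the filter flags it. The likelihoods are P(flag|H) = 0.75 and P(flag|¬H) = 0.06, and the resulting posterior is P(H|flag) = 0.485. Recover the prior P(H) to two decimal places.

P(H) = 0.07

Bayes' rule in odds form gives O(H|E) = O(H)·[P(E|H)/P(E|¬H)], hence O(H) = O(H|E)/LR.
Posterior odds = 0.485/(1−0.485) = 0.9417. LR = 0.75/0.06 = 12.5000.
Prior odds = 0.9417/12.5000 = 0.0753, so P(H) = 0.0753/(1+0.0753) ≈ 0.07.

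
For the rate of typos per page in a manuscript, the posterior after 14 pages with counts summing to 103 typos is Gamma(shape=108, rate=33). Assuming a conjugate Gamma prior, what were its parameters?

A Gamma(α, β) prior (rate parametrization) on a Poisson rate with n observations summing to S gives posterior Gamma(α+S, β+n).
So α = 108 − 103 = 5 and β = 33 − 14 = 19.

Gamma(shape=5, rate=19)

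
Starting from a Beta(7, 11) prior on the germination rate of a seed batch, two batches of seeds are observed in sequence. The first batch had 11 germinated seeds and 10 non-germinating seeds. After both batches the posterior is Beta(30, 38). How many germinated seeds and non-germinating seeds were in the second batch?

12 germinated seeds and 17 non-germinating seeds

Sequential conjugate updates are equivalent to a single update on the pooled data, so total successes = posterior α − prior α and total failures = posterior β − prior β.
Total across both batches: 30−7=23 germinated seeds, 38−11=27 non-germinating seeds.
Subtract the first batch: 23−11=12 germinated seeds and 27−10=17 non-germinating seeds.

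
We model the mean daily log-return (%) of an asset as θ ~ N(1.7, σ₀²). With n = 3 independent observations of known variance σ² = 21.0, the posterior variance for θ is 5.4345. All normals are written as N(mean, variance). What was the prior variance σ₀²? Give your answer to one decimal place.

Posterior precision equals prior precision plus data precision: 1/σ_n² = 1/σ₀² + n/σ².
So 1/σ₀² = 1/5.4345 − 3/21.0 = 0.184010 − 0.142857 = 0.041153.
Hence σ₀² = 1/0.041153 ≈ 24.3.

σ₀² = 24.3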